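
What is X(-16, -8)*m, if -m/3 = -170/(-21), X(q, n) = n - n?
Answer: 0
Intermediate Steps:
X(q, n) = 0
m = -170/7 (m = -(-510)/(-21) = -(-510)*(-1)/21 = -3*170/21 = -170/7 ≈ -24.286)
X(-16, -8)*m = 0*(-170/7) = 0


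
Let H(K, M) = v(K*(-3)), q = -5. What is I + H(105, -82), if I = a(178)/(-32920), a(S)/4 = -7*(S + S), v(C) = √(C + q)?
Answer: 1246/4115 + 8*I*√5 ≈ 0.30279 + 17.889*I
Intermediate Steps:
v(C) = √(-5 + C) (v(C) = √(C - 5) = √(-5 + C))
H(K, M) = √(-5 - 3*K) (H(K, M) = √(-5 + K*(-3)) = √(-5 - 3*K))
a(S) = -56*S (a(S) = 4*(-7*(S + S)) = 4*(-14*S) = -56*S)
I = 1246/4115 (I = -56*178/(-32920) = -9968*(-1/32920) = 1246/4115 ≈ 0.30279)
I + H(105, -82) = 1246/4115 + √(-5 - 3*105) = 1246/4115 + √(-5 - 315) = 1246/4115 + √(-320) = 1246/4115 + 8*I*√5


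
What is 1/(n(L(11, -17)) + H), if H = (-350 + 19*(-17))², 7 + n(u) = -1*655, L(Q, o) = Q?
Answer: 1/452267 ≈ 2.2111e-6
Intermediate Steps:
n(u) = -662 (n(u) = -7 - 1*655 = -7 - 655 = -662)
H = 452929 (H = (-350 - 323)² = (-673)² = 452929)
1/(n(L(11, -17)) + H) = 1/(-662 + 452929) = 1/452267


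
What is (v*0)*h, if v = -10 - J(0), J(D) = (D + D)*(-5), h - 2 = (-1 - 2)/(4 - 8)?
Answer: 0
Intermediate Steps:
h = 11/4 (h = 2 + (-1 - 2)/(4 - 8) = 2 - 3/(-4) = 2 - 3*(-1/4) = 2 + 3/4 = 11/4 ≈ 2.7500)
J(D) = -10*D (J(D) = (2*D)*(-5) = -10*D)
v = -10 (v = -10 - (-10)*0 = -10 - 1*0 = -10 + 0 = -10)
(v*0)*h = -10*0*(11/4) = 0*(11/4) = 0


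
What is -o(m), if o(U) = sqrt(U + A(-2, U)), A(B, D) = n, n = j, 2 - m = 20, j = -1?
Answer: -I*sqrt(19) ≈ -4.3589*I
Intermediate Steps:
m = -18 (m = 2 - 1*20 = 2 - 20 = -18)
n = -1
A(B, D) = -1
o(U) = sqrt(-1 + U) (o(U) = sqrt(U - 1) = sqrt(-1 + U))
-o(m) = -sqrt(-1 - 18) = -sqrt(-19) = -I*sqrt(19)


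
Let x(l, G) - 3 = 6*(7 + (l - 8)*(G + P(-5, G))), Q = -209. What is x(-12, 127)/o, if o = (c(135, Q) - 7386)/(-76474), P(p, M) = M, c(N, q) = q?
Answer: -465497238/1519 ≈ -3.0645e+5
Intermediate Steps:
x(l, G) = 45 + 12*G*(-8 + l) (x(l, G) = 3 + 6*(7 + (l - 8)*(G + G)) = 3 + 6*(7 + (-8 + l)*(2*G)) = 3 + 6*(7 + 2*G*(-8 + l)) = 3 + (42 + 12*G*(-8 + l)) = 45 + 12*G*(-8 + l))
o = 7595/76474 (o = (-209 - 7386)/(-76474) = -7595*(-1/76474) = 7595/76474 ≈ 0.099315)
x(-12, 127)/o = (45 - 96*127 + 12*127*(-12))/(7595/76474) = (45 - 12192 - 18288)*(76474/7595) = -30435*76474/7595 = -465497238/1519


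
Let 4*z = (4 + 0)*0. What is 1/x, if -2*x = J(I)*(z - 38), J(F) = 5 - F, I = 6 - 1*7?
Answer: 1/114 ≈ 0.0087719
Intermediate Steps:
I = -1 (I = 6 - 7 = -1)
z = 0 (z = ((4 + 0)*0)/4 = (4*0)/4 = (¼)*0 = 0)
x = 114 (x = -(5 - 1*(-1))*(0 - 38)/2 = -(5 + 1)*(-38)/2 = -3*(-38) = -½*(-228) = 114)
1/x = 1/114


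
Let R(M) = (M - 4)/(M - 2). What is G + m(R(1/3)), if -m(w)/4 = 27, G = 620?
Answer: 512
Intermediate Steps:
R(M) = (-4 + M)/(-2 + M)
m(w) = -108 (m(w) = -4*27 = -108)
G + m(R(1/3)) = 620 - 108 = 512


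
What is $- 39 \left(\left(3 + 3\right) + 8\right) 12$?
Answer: $-6552$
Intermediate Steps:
$- 39 \left(\left(3 + 3\right) + 8\right) 12 = - 39 \left(6 + 8\right) 12 = - 39 \cdot 14 \cdot 12 = \left(-39\right) 168 = -6552$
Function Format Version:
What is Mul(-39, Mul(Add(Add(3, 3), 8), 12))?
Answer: -6552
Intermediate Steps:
Mul(-39, Mul(Add(Add(3, 3), 8), 12)) = Mul(-39, Mul(Add(6, 8), 12)) = Mul(-39, Mul(14, 12)) = Mul(-39, 168) = -6552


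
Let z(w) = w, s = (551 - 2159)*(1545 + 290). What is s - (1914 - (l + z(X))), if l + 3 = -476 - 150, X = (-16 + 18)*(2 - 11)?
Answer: -2953241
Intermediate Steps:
X = -18 (X = 2*(-9) = -18)
s = -2950680 (s = -1608*1835 = -2950680)
l = -629 (l = -3 + (-476 - 150) = -3 - 626 = -629)
s - (1914 - (l + z(X))) = -2950680 - (1914 - (-629 - 18)) = -2950680 - (1914 - 1*(-647)) = -2950680 - (1914 + 647) = -2950680 - 1*2561 = -2950680 - 2561 = -2953241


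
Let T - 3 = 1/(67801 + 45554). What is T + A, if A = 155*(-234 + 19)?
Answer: -3777215309/113355 ≈ -33322.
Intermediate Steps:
T = 340066/113355 (T = 3 + 1/(67801 + 45554) = 3 + 1/113355 = 340066/113355 ≈ 3.0000)
A = -33325 (A = 155*(-215) = -33325)
T + A = 340066/113355 - 33325 = -3777215309/113355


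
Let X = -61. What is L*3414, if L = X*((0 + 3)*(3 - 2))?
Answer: -624762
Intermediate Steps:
L = -183 (L = -61*(0 + 3)*(3 - 2) = -183 ≈ -183.00)
L*3414 = -183*3414 = -624762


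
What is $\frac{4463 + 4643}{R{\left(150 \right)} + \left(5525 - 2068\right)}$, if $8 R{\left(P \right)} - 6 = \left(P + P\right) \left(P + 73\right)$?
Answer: $\frac{36424}{47281} \approx 0.77037$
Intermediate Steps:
$R{\left(P \right)} = \frac{3}{4} + \frac{P \left(73 + P\right)}{4}$ ($R{\left(P \right)} = \frac{3}{4} + \frac{\left(P + P\right) \left(P + 73\right)}{8} = \frac{3}{4} + \frac{2 P \left(73 + P\right)}{8} = \frac{3}{4} + \frac{P \left(73 + P\right)}{4}$)
$\frac{4463 + 4643}{R{\left(150 \right)} + \left(5525 - 2068\right)} = \frac{4463 + 4643}{\left(\frac{3}{4} + \frac{150^{2}}{4} + \frac{73}{4} \cdot 150\right) + \left(5525 - 2068\right)} = \frac{9106}{\left(\frac{3}{4} + \frac{1}{4} \cdot 22500 + \frac{5475}{2}\right) + 3457} = \frac{9106}{\left(\frac{3}{4} + 5625 + \frac{5475}{2}\right) + 3457} = \frac{9106}{\frac{33453}{4} + 3457} = \frac{9106}{\frac{47281}{4}} = 9106 \cdot \frac{4}{47281} = \frac{36424}{47281}$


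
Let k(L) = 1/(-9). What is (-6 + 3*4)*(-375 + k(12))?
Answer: -6752/3 ≈ -2250.7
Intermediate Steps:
k(L) = -1/9
(-6 + 3*4)*(-375 + k(12)) = (-6 + 3*4)*(-375 - 1/9) = (-6 + 12)*(-3376/9) = 6*(-3376/9) = -6752/3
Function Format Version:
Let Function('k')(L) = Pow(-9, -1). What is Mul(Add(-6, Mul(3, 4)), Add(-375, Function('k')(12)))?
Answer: Rational(-6752, 3) ≈ -2250.7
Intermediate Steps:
Function('k')(L) = Rational(-1, 9)
Mul(Add(-6, Mul(3, 4)), Add(-375, Function('k')(12))) = Mul(Add(-6, Mul(3, 4)), Add(-375, Rational(-1, 9))) = Mul(Add(-6, 12), Rational(-3376, 9)) = Mul(6, Rational(-3376, 9)) = Rational(-6752, 3)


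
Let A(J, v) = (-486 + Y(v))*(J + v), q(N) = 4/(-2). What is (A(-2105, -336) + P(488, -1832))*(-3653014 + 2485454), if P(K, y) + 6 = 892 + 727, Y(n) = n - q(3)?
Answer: -2338894721480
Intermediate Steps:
q(N) = -2 (q(N) = 4*(-1/2) = -2)
Y(n) = 2 + n (Y(n) = n - 1*(-2) = n + 2 = 2 + n)
A(J, v) = (-484 + v)*(J + v) (A(J, v) = (-486 + (2 + v))*(J + v) = (-484 + v)*(J + v))
P(K, y) = 1613 (P(K, y) = -6 + (892 + 727) = -6 + 1619 = 1613)
(A(-2105, -336) + P(488, -1832))*(-3653014 + 2485454) = (((-336)**2 - 484*(-2105) - 484*(-336) - 2105*(-336)) + 1613)*(-3653014 + 2485454) = ((112896 + 1018820 + 162624 + 707280) + 1613)*(-1167560) = (2001620 + 1613)*(-1167560) = 2003233*(-1167560) = -2338894721480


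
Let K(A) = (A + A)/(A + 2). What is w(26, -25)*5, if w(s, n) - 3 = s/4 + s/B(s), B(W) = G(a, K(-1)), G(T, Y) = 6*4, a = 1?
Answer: 635/12 ≈ 52.917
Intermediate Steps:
K(A) = 2*A/(2 + A) (K(A) = (2*A)/(2 + A) = 2*A/(2 + A))
G(T, Y) = 24
B(W) = 24
w(s, n) = 3 + 7*s/24 (w(s, n) = 3 + (s/4 + s/24) = 3 + 7*s/24)
w(26, -25)*5 = (3 + (7/24)*26)*5 = (3 + 91/12)*5 = (127/12)*5 = 635/12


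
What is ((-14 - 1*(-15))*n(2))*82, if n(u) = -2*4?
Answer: -656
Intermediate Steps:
n(u) = -8
((-14 - 1*(-15))*n(2))*82 = ((-14 - 1*(-15))*(-8))*82 = ((-14 + 15)*(-8))*82 = (1*(-8))*82 = -8*82 = -656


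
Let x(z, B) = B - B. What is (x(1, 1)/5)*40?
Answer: 0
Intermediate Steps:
x(z, B) = 0
(x(1, 1)/5)*40 = (0/5)*40 = ((1/5)*0)*40 = 0*40 = 0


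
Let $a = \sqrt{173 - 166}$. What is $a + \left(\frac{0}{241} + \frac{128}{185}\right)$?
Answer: $\frac{128}{185} + \sqrt{7} \approx 3.3376$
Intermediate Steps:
$a = \sqrt{7} \approx 2.6458$
$a + \left(\frac{0}{241} + \frac{128}{185}\right) = \sqrt{7} + \left(\frac{0}{241} + \frac{128}{185}\right) = \sqrt{7} + \left(0 \cdot \frac{1}{241} + 128 \cdot \frac{1}{185}\right) = \sqrt{7} + \left(0 + \frac{128}{185}\right) = \sqrt{7} + \frac{128}{185} = \frac{128}{185} + \sqrt{7}$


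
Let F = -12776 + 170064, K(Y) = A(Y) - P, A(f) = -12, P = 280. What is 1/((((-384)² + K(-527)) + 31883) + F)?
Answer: 1/336335 ≈ 2.9732e-6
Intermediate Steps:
K(Y) = -292 (K(Y) = -12 - 1*280 = -12 - 280 = -292)
F = 157288
1/((((-384)² + K(-527)) + 31883) + F) = 1/((((-384)² - 292) + 31883) + 157288) = 1/(((147456 - 292) + 31883) + 157288) = 1/((147164 + 31883) + 157288) = 1/(179047 + 157288) = 1/336335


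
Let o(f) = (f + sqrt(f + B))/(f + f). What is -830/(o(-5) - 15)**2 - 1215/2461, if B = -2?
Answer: 5*(-35235*sqrt(7) + 22979987*I)/(2461*(-10509*I + 145*sqrt(7))) ≈ -4.4374 + 0.14397*I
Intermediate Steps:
o(f) = (f + sqrt(-2 + f))/(2*f) (o(f) = (f + sqrt(f - 2))/(f + f) = (f + sqrt(-2 + f))/((2*f)) = (f + sqrt(-2 + f))*(1/(2*f)) = (f + sqrt(-2 + f))/(2*f))
-830/(o(-5) - 15)**2 - 1215/2461 = -830/((1/2)*(-5 + sqrt(-2 - 5))/(-5) - 15)**2 - 1215/2461 = -830/((1/2)*(-1/5)*(-5 + sqrt(-7)) - 15)**2 - 1215*1/2461 = -830/((1/2)*(-1/5)*(-5 + I*sqrt(7)) - 15)**2 - 1215/2461 = -830/((1/2 - I*sqrt(7)/10) - 15)**2 - 1215/2461 = -830/(-29/2 - I*sqrt(7)/10)**2 - 1215/2461 = -1215/2461 - 830/(-29/2 - I*sqrt(7)/10)**2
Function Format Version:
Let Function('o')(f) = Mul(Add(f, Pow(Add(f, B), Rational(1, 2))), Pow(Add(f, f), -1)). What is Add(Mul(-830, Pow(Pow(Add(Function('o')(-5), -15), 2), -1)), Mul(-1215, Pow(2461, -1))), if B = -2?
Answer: Mul(Rational(5, 2461), Pow(Add(Mul(-10509, I), Mul(145, Pow(7, Rational(1, 2)))), -1), Add(Mul(-35235, Pow(7, Rational(1, 2))), Mul(22979987, I))) ≈ Add(-4.4374, Mul(0.14397, I))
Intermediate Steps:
Function('o')(f) = Mul(Rational(1, 2), Pow(f, -1), Add(f, Pow(Add(-2, f), Rational(1, 2)))) (Function('o')(f) = Mul(Add(f, Pow(Add(f, -2), Rational(1, 2))), Pow(Add(f, f), -1)) = Mul(Add(f, Pow(Add(-2, f), Rational(1, 2))), Pow(Mul(2, f), -1)) = Mul(Add(f, Pow(Add(-2, f), Rational(1, 2))), Mul(Rational(1, 2), Pow(f, -1))) = Mul(Rational(1, 2), Pow(f, -1), Add(f, Pow(Add(-2, f), Rational(1, 2)))))
Add(Mul(-830, Pow(Pow(Add(Function('o')(-5), -15), 2), -1)), Mul(-1215, Pow(2461, -1))) = Add(Mul(-830, Pow(Pow(Add(Mul(Rational(1, 2), Pow(-5, -1), Add(-5, Pow(Add(-2, -5), Rational(1, 2)))), -15), 2), -1)), Mul(-1215, Pow(2461, -1))) = Add(Mul(-830, Pow(Pow(Add(Mul(Rational(1, 2), Rational(-1, 5), Add(-5, Pow(-7, Rational(1, 2)))), -15), 2), -1)), Mul(-1215, Rational(1, 2461))) = Add(Mul(-830, Pow(Pow(Add(Mul(Rational(1, 2), Rational(-1, 5), Add(-5, Mul(I, Pow(7, Rational(1, 2))))), -15), 2), -1)), Rational(-1215, 2461)) = Add(Mul(-830, Pow(Pow(Add(Add(Rational(1, 2), Mul(Rational(-1, 10), I, Pow(7, Rational(1, 2)))), -15), 2), -1)), Rational(-1215, 2461)) = Add(Mul(-830, Pow(Pow(Add(Rational(-29, 2), Mul(Rational(-1, 10), I, Pow(7, Rational(1, 2)))), 2), -1)), Rational(-1215, 2461)) = Add(Mul(-830, Pow(Add(Rational(-29, 2), Mul(Rational(-1, 10), I, Pow(7, Rational(1, 2)))), -2)), Rational(-1215, 2461)) = Add(Rational(-1215, 2461), Mul(-830, Pow(Add(Rational(-29, 2), Mul(Rational(-1, 10), I, Pow(7, Rational(1, 2)))), -2)))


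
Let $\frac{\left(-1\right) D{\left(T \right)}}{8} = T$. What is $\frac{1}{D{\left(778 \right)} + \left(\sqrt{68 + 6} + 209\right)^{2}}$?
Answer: $\frac{37531}{1395646385} - \frac{418 \sqrt{74}}{1395646385} \approx 2.4315 \cdot 10^{-5}$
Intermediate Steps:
$D{\left(T \right)} = - 8 T$
$\frac{1}{D{\left(778 \right)} + \left(\sqrt{68 + 6} + 209\right)^{2}} = \frac{1}{\left(-8\right) 778 + \left(\sqrt{68 + 6} + 209\right)^{2}} = \frac{1}{-6224 + \left(\sqrt{74} + 209\right)^{2}} = \frac{1}{-6224 + \left(209 + \sqrt{74}\right)^{2}}$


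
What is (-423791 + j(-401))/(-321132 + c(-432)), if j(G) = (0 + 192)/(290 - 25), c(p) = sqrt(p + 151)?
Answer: 36064543966836/27328326851825 + 112304423*I*sqrt(281)/27328326851825 ≈ 1.3197 + 6.8887e-5*I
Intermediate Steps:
c(p) = sqrt(151 + p)
j(G) = 192/265
(-423791 + j(-401))/(-321132 + c(-432)) = (-423791 + 192/265)/(-321132 + sqrt(151 - 432)) = -112304423/(265*(-321132 + sqrt(-281))) = -112304423/(265*(-321132 + I*sqrt(281)))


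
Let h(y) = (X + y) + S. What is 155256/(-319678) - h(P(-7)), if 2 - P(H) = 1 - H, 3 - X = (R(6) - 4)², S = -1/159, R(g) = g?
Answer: 165717794/25414401 ≈ 6.5206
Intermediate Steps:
S = -1/159 (S = -1*1/159 = -1/159 ≈ -0.0062893)
X = -1 (X = 3 - (6 - 4)² = 3 - 1*2² = 3 - 1*4 = 3 - 4 = -1)
P(H) = 1 + H (P(H) = 2 - (1 - H) = 2 + (-1 + H) = 1 + H)
h(y) = -160/159 + y (h(y) = (-1 + y) - 1/159 = -160/159 + y)
155256/(-319678) - h(P(-7)) = 155256/(-319678) - (-160/159 + (1 - 7)) = 155256*(-1/319678) - (-160/159 - 6) = -77628/159839 - 1*(-1114/159) = -77628/159839 + 1114/159 = 165717794/25414401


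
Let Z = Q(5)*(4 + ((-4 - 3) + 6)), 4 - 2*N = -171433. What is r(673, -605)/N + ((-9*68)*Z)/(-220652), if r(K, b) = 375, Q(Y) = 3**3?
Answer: 2165990991/9456979231 ≈ 0.22904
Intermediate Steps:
Q(Y) = 27
N = 171437/2 (N = 2 - 1/2*(-171433) = 2 + 171433/2 = 171437/2 ≈ 85719.)
Z = 81 (Z = 27*(4 + ((-4 - 3) + 6)) = 27*(4 + (-7 + 6)) = 27*(4 - 1) = 27*3 = 81)
r(673, -605)/N + ((-9*68)*Z)/(-220652) = 375/(171437/2) + (-9*68*81)/(-220652) = 375*(2/171437) - 612*81*(-1/220652) = 750/171437 - 49572*(-1/220652) = 750/171437 + 12393/55163 = 2165990991/9456979231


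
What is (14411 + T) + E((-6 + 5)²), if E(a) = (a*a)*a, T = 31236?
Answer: 45648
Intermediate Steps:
E(a) = a³ (E(a) = a²*a = a³)
(14411 + T) + E((-6 + 5)²) = (14411 + 31236) + ((-6 + 5)²)³ = 45647 + ((-1)²)³ = 45647 + 1³ = 45647 + 1 = 45648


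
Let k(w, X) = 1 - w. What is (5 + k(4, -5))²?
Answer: 4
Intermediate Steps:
(5 + k(4, -5))² = (5 + (1 - 1*4))² = (5 + (1 - 4))² = (5 - 3)² = 2² = 4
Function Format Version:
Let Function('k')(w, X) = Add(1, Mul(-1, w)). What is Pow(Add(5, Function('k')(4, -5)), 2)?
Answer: 4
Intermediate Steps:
Pow(Add(5, Function('k')(4, -5)), 2) = Pow(Add(5, Add(1, Mul(-1, 4))), 2) = Pow(Add(5, Add(1, -4)), 2) = Pow(Add(5, -3), 2) = Pow(2, 2) = 4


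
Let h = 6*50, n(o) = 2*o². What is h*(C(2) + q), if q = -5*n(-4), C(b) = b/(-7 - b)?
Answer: -144200/3 ≈ -48067.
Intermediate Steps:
h = 300
q = -160 (q = -10*(-4)² = -10*16 = -5*32 = -160)
h*(C(2) + q) = 300*(-1*2/(7 + 2) - 160) = 300*(-1*2/9 - 160) = 300*(-1*2*⅑ - 160) = 300*(-2/9 - 160) = 300*(-1442/9) = -144200/3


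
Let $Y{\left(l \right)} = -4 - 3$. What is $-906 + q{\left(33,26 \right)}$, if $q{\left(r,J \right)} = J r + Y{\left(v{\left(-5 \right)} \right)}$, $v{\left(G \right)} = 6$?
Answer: $-55$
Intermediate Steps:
$Y{\left(l \right)} = -7$ ($Y{\left(l \right)} = -4 - 3 = -7$)
$q{\left(r,J \right)} = -7 + J r$ ($q{\left(r,J \right)} = J r - 7 = -7 + J r$)
$-906 + q{\left(33,26 \right)} = -906 + \left(-7 + 26 \cdot 33\right) = -906 + \left(-7 + 858\right) = -906 + 851 = -55$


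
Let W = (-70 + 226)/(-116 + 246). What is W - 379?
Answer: -1889/5 ≈ -377.80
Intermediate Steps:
W = 6/5 (W = 156/130 = 156*(1/130) = 6/5 ≈ 1.2000)
W - 379 = 6/5 - 379 = -1889/5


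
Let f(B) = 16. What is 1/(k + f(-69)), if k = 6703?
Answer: 1/6719 ≈ 0.00014883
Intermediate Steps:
1/(k + f(-69)) = 1/(6703 + 16) = 1/6719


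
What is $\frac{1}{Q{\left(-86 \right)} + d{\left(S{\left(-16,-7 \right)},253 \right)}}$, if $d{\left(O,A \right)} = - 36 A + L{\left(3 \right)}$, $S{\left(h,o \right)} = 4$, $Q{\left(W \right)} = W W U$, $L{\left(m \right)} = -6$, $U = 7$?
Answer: $\frac{1}{42658} \approx 2.3442 \cdot 10^{-5}$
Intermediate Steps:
$Q{\left(W \right)} = 7 W^{2}$ ($Q{\left(W \right)} = W W 7 = W^{2} \cdot 7 = 7 W^{2}$)
$d{\left(O,A \right)} = -6 - 36 A$ ($d{\left(O,A \right)} = - 36 A - 6 = -6 - 36 A$)
$\frac{1}{Q{\left(-86 \right)} + d{\left(S{\left(-16,-7 \right)},253 \right)}} = \frac{1}{7 \left(-86\right)^{2} - 9114} = \frac{1}{7 \cdot 7396 - 9114} = \frac{1}{51772 - 9114} = \frac{1}{42658}$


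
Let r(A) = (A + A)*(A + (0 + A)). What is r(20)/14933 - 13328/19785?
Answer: -167371024/295449405 ≈ -0.56650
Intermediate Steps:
r(A) = 4*A**2 (r(A) = (2*A)*(A + A) = (2*A)*(2*A) = 4*A**2)
r(20)/14933 - 13328/19785 = (4*20**2)/14933 - 13328/19785 = (4*400)*(1/14933) - 13328*1/19785 = 1600*(1/14933) - 13328/19785 = 1600/14933 - 13328/19785 = -167371024/295449405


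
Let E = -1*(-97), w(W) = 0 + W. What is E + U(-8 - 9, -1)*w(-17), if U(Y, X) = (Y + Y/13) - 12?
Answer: 7959/13 ≈ 612.23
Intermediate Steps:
w(W) = W
U(Y, X) = -12 + 14*Y/13 (U(Y, X) = (Y + Y*(1/13)) - 12 = (Y + Y/13) - 12 = 14*Y/13 - 12 = -12 + 14*Y/13)
E = 97
E + U(-8 - 9, -1)*w(-17) = 97 + (-12 + 14*(-8 - 9)/13)*(-17) = 97 + (-12 + (14/13)*(-17))*(-17) = 97 + (-12 - 238/13)*(-17) = 97 - 394/13*(-17) = 97 + 6698/13 = 7959/13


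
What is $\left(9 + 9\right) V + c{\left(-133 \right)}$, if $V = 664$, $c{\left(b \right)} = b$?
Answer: $11819$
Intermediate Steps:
$\left(9 + 9\right) V + c{\left(-133 \right)} = \left(9 + 9\right) 664 - 133 = 18 \cdot 664 - 133 = 11952 - 133 = 11819$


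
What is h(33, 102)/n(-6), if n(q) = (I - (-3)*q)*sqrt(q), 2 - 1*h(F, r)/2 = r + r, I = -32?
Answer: -101*I*sqrt(6)/75 ≈ -3.2986*I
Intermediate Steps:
h(F, r) = 4 - 4*r (h(F, r) = 4 - 2*(r + r) = 4 - 4*r)
n(q) = sqrt(q)*(-32 + 3*q) (n(q) = (-32 - (-3)*q)*sqrt(q) = (-32 + 3*q)*sqrt(q) = sqrt(q)*(-32 + 3*q))
h(33, 102)/n(-6) = (4 - 4*102)/((sqrt(-6)*(-32 + 3*(-6)))) = (4 - 408)/(((I*sqrt(6))*(-32 - 18))) = -404*I*sqrt(6)/300 = -101*I*sqrt(6)/75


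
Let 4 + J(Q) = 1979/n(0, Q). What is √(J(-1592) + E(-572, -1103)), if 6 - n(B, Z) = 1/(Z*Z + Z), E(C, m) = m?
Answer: I*√179491167588130699/15197231 ≈ 27.878*I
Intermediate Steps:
n(B, Z) = 6 - 1/(Z + Z²) (n(B, Z) = 6 - 1/(Z*Z + Z) = 6 - 1/(Z² + Z) = 6 - 1/(Z + Z²))
J(Q) = -4 + 1979*Q*(1 + Q)/(-1 + 6*Q + 6*Q²) (J(Q) = -4 + 1979/(((-1 + 6*Q + 6*Q²)/(Q*(1 + Q)))) = -4 + 1979*(Q*(1 + Q)/(-1 + 6*Q + 6*Q²)) = -4 + 1979*Q*(1 + Q)/(-1 + 6*Q + 6*Q²))
√(J(-1592) + E(-572, -1103)) = √((4 + 1955*(-1592) + 1955*(-1592)²)/(-1 + 6*(-1592) + 6*(-1592)²) - 1103) = √((4 - 3112360 + 1955*2534464)/(-1 - 9552 + 6*2534464) - 1103) = √((4 - 3112360 + 4954877120)/(-1 - 9552 + 15206784) - 1103) = √(4951764764/15197231 - 1103) = √(-11810781029/15197231) = I*√179491167588130699/15197231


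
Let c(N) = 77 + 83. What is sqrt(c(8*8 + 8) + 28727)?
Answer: sqrt(28887) ≈ 169.96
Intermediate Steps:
c(N) = 160
sqrt(c(8*8 + 8) + 28727) = sqrt(160 + 28727) = sqrt(28887)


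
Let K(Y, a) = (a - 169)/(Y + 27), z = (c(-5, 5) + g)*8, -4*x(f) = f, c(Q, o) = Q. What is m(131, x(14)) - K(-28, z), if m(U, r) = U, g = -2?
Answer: -94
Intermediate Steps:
x(f) = -f/4
z = -56 (z = (-5 - 2)*8 = -7*8 = -56)
K(Y, a) = (-169 + a)/(27 + Y)
m(131, x(14)) - K(-28, z) = 131 - (-169 - 56)/(27 - 28) = 131 - (-225)/(-1) = 131 - (-1)*(-225) = 131 - 1*225 = 131 - 225 = -94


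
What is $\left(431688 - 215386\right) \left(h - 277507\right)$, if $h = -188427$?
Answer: $-100782456068$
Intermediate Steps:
$\left(431688 - 215386\right) \left(h - 277507\right) = \left(431688 - 215386\right) \left(-188427 - 277507\right) = 216302 \left(-465934\right) = -100782456068$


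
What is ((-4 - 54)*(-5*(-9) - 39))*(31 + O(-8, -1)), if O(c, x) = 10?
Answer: -14268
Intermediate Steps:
((-4 - 54)*(-5*(-9) - 39))*(31 + O(-8, -1)) = ((-4 - 54)*(-5*(-9) - 39))*(31 + 10) = -58*(45 - 39)*41 = -58*6*41 = -348*41 = -14268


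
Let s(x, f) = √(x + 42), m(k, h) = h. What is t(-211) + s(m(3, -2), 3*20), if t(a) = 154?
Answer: 154 + 2*√10 ≈ 160.32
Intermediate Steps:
s(x, f) = √(42 + x)
t(-211) + s(m(3, -2), 3*20) = 154 + √(42 - 2) = 154 + √40 = 154 + 2*√10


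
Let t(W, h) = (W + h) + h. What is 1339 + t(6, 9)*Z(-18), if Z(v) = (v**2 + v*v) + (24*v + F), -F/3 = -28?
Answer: 8539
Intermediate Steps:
F = 84 (F = -3*(-28) = 84)
Z(v) = 84 + 2*v**2 + 24*v (Z(v) = (v**2 + v*v) + (24*v + 84) = (v**2 + v**2) + (84 + 24*v) = 2*v**2 + (84 + 24*v) = 84 + 2*v**2 + 24*v)
t(W, h) = W + 2*h
1339 + t(6, 9)*Z(-18) = 1339 + (6 + 2*9)*(84 + 2*(-18)**2 + 24*(-18)) = 1339 + (6 + 18)*(84 + 2*324 - 432) = 1339 + 24*(84 + 648 - 432) = 1339 + 24*300 = 1339 + 7200 = 8539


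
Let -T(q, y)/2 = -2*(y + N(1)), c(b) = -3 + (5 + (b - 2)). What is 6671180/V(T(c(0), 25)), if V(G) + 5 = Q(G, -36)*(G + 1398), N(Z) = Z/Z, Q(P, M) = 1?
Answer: 6671180/1497 ≈ 4456.4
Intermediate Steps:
N(Z) = 1
c(b) = b (c(b) = -3 + (5 + (-2 + b)) = -3 + (3 + b) = b)
T(q, y) = 4 + 4*y (T(q, y) = -(-4)*(y + 1) = -(-4)*(1 + y) = -2*(-2 - 2*y) = 4 + 4*y)
V(G) = 1393 + G (V(G) = -5 + 1*(G + 1398) = -5 + 1*(1398 + G) = -5 + (1398 + G) = 1393 + G)
6671180/V(T(c(0), 25)) = 6671180/(1393 + (4 + 4*25)) = 6671180/(1393 + (4 + 100)) = 6671180/(1393 + 104) = 6671180/1497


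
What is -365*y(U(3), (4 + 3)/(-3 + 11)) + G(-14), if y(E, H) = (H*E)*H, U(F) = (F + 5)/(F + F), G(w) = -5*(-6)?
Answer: -16445/48 ≈ -342.60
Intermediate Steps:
G(w) = 30
U(F) = (5 + F)/(2*F) (U(F) = (5 + F)/((2*F)) = (5 + F)*(1/(2*F)) = (5 + F)/(2*F))
y(E, H) = E*H² (y(E, H) = (E*H)*H = E*H²)
-365*y(U(3), (4 + 3)/(-3 + 11)) + G(-14) = -365*(½)*(5 + 3)/3*((4 + 3)/(-3 + 11))² + 30 = -365*(½)*(⅓)*8*(7/8)² + 30 = -1460*(7*(⅛))²/3 + 30 = -1460*(7/8)²/3 + 30 = -1460*49/(3*64) + 30 = -365*49/48 + 30 = -17885/48 + 30 = -16445/48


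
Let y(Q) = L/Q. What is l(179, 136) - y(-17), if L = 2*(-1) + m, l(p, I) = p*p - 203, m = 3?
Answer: 541247/17 ≈ 31838.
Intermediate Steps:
l(p, I) = -203 + p² (l(p, I) = p² - 203 = -203 + p²)
L = 1 (L = 2*(-1) + 3 = -2 + 3 = 1)
y(Q) = 1/Q
l(179, 136) - y(-17) = (-203 + 179²) - 1/(-17) = (-203 + 32041) - 1*(-1/17) = 31838 + 1/17 = 541247/17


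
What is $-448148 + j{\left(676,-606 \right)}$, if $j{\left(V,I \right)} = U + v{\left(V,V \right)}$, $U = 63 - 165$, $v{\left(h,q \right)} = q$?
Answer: $-447574$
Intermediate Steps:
$U = -102$ ($U = 63 - 165 = -102$)
$j{\left(V,I \right)} = -102 + V$
$-448148 + j{\left(676,-606 \right)} = -448148 + \left(-102 + 676\right) = -448148 + 574 = -447574$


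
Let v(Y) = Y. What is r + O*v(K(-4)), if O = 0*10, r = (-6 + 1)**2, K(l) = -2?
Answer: 25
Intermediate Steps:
r = 25 (r = (-5)**2 = 25)
O = 0
r + O*v(K(-4)) = 25 + 0*(-2) = 25 + 0 = 25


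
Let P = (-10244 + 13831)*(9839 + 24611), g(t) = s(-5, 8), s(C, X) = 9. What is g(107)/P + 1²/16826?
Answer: 30930896/519806248975 ≈ 5.9505e-5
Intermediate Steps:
g(t) = 9
P = 123572150 (P = 3587*34450 = 123572150)
g(107)/P + 1²/16826 = 9/123572150 + 1²/16826 = 9*(1/123572150) + 1*(1/16826) = 9/123572150 + 1/16826 = 30930896/519806248975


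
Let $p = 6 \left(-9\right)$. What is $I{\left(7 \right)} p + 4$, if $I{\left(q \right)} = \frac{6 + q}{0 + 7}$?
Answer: $- \frac{674}{7} \approx -96.286$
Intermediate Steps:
$I{\left(q \right)} = \frac{6}{7} + \frac{q}{7}$ ($I{\left(q \right)} = \frac{6 + q}{7} = \left(6 + q\right) \frac{1}{7} = \frac{6}{7} + \frac{q}{7}$)
$p = -54$
$I{\left(7 \right)} p + 4 = \left(\frac{6}{7} + \frac{1}{7} \cdot 7\right) \left(-54\right) + 4 = \left(\frac{6}{7} + 1\right) \left(-54\right) + 4 = \frac{13}{7} \left(-54\right) + 4 = - \frac{702}{7} + 4 = - \frac{674}{7}$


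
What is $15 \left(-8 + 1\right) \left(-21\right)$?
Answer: $2205$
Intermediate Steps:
$15 \left(-8 + 1\right) \left(-21\right) = 15 \left(-7\right) \left(-21\right) = \left(-105\right) \left(-21\right) = 2205$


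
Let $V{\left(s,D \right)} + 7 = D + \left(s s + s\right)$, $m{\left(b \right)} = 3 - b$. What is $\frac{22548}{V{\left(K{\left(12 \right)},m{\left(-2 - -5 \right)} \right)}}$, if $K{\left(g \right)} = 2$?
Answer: $-22548$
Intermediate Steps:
$V{\left(s,D \right)} = -7 + D + s + s^{2}$ ($V{\left(s,D \right)} = -7 + \left(D + \left(s s + s\right)\right) = -7 + \left(D + \left(s^{2} + s\right)\right) = -7 + \left(D + \left(s + s^{2}\right)\right) = -7 + \left(D + s + s^{2}\right) = -7 + D + s + s^{2}$)
$\frac{22548}{V{\left(K{\left(12 \right)},m{\left(-2 - -5 \right)} \right)}} = \frac{22548}{-7 + \left(3 - \left(-2 - -5\right)\right) + 2 + 2^{2}} = \frac{22548}{-7 + \left(3 - \left(-2 + 5\right)\right) + 2 + 4} = \frac{22548}{-7 + \left(3 - 3\right) + 2 + 4} = \frac{22548}{-7 + 0 + 2 + 4} = \frac{22548}{-1} = 22548 \left(-1\right) = -22548$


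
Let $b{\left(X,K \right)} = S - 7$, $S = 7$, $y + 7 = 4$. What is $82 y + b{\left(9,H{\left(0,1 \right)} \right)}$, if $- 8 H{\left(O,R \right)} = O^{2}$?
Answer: $-246$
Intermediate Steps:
$y = -3$ ($y = -7 + 4 = -3$)
$H{\left(O,R \right)} = - \frac{O^{2}}{8}$
$b{\left(X,K \right)} = 0$ ($b{\left(X,K \right)} = 7 - 7 = 0$)
$82 y + b{\left(9,H{\left(0,1 \right)} \right)} = 82 \left(-3\right) + 0 = -246 + 0 = -246$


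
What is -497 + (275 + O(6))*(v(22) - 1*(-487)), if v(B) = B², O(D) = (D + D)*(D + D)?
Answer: 406352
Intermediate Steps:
O(D) = 4*D² (O(D) = (2*D)*(2*D) = 4*D²)
-497 + (275 + O(6))*(v(22) - 1*(-487)) = -497 + (275 + 4*6²)*(22² - 1*(-487)) = -497 + (275 + 4*36)*(484 + 487) = -497 + (275 + 144)*971 = -497 + 419*971 = -497 + 406849 = 406352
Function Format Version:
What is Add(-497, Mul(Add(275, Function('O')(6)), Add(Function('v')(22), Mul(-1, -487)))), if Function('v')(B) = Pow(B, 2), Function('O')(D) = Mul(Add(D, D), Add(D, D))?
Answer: 406352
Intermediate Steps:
Function('O')(D) = Mul(4, Pow(D, 2)) (Function('O')(D) = Mul(Mul(2, D), Mul(2, D)) = Mul(4, Pow(D, 2)))
Add(-497, Mul(Add(275, Function('O')(6)), Add(Function('v')(22), Mul(-1, -487)))) = Add(-497, Mul(Add(275, Mul(4, Pow(6, 2))), Add(Pow(22, 2), Mul(-1, -487)))) = Add(-497, Mul(Add(275, Mul(4, 36)), Add(484, 487))) = Add(-497, Mul(Add(275, 144), 971)) = Add(-497, Mul(419, 971)) = Add(-497, 406849) = 406352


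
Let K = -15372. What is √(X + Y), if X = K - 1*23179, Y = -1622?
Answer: I*√40173 ≈ 200.43*I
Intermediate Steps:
X = -38551 (X = -15372 - 1*23179 = -15372 - 23179 = -38551)
√(X + Y) = √(-38551 - 1622) = √(-40173) = I*√40173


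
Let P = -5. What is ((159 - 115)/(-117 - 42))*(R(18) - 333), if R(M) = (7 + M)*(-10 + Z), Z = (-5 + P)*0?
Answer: 484/3 ≈ 161.33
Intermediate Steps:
Z = 0 (Z = (-5 - 5)*0 = -10*0 = 0)
R(M) = -70 - 10*M (R(M) = (7 + M)*(-10 + 0) = (7 + M)*(-10) = -70 - 10*M)
((159 - 115)/(-117 - 42))*(R(18) - 333) = ((159 - 115)/(-117 - 42))*((-70 - 10*18) - 333) = (44/(-159))*((-70 - 180) - 333) = (44*(-1/159))*(-250 - 333) = -44/159*(-583) = 484/3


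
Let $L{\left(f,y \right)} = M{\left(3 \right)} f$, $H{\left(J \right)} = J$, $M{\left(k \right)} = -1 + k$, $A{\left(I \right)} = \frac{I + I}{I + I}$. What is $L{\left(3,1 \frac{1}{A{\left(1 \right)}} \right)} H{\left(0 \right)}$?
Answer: $0$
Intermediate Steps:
$A{\left(I \right)} = 1$ ($A{\left(I \right)} = \frac{2 I}{2 I} = 2 I \frac{1}{2 I} = 1$)
$L{\left(f,y \right)} = 2 f$ ($L{\left(f,y \right)} = \left(-1 + 3\right) f = 2 f$)
$L{\left(3,1 \frac{1}{A{\left(1 \right)}} \right)} H{\left(0 \right)} = 2 \cdot 3 \cdot 0 = 6 \cdot 0 = 0$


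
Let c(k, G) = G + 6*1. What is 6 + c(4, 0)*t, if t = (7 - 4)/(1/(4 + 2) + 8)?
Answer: 402/49 ≈ 8.2041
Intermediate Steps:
c(k, G) = 6 + G (c(k, G) = G + 6 = 6 + G)
t = 18/49 (t = 3/(1/6 + 8) = 3/(⅙ + 8) = 3/(49/6) = 3*(6/49) = 18/49 ≈ 0.36735)
6 + c(4, 0)*t = 6 + (6 + 0)*(18/49) = 6 + 6*(18/49) = 6 + 108/49 = 402/49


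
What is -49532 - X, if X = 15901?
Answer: -65433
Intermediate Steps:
-49532 - X = -49532 - 1*15901 = -49532 - 15901 = -65433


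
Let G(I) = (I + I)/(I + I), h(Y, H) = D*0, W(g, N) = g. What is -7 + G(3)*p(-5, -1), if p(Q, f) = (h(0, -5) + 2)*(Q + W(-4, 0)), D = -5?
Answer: -25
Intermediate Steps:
h(Y, H) = 0 (h(Y, H) = -5*0 = 0)
p(Q, f) = -8 + 2*Q (p(Q, f) = (0 + 2)*(Q - 4) = 2*(-4 + Q) = -8 + 2*Q)
G(I) = 1 (G(I) = (2*I)/((2*I)) = (2*I)*(1/(2*I)) = 1)
-7 + G(3)*p(-5, -1) = -7 + 1*(-8 + 2*(-5)) = -7 + 1*(-8 - 10) = -7 + 1*(-18) = -7 - 18 = -25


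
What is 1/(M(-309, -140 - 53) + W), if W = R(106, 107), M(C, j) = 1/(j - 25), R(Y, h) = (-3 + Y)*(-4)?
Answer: -218/89817 ≈ -0.0024272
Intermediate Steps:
R(Y, h) = 12 - 4*Y
M(C, j) = 1/(-25 + j)
W = -412 (W = 12 - 4*106 = 12 - 424 = -412)
1/(M(-309, -140 - 53) + W) = 1/(1/(-25 + (-140 - 53)) - 412) = 1/(1/(-25 - 193) - 412) = 1/(1/(-218) - 412) = 1/(-1/218 - 412) = 1/(-89817/218) = -218/89817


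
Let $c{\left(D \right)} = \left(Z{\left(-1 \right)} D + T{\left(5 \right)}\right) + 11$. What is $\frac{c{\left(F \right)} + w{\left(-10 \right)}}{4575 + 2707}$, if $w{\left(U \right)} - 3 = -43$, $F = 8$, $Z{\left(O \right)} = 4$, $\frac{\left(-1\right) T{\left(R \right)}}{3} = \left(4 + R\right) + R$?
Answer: $- \frac{39}{7282} \approx -0.0053557$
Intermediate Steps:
$T{\left(R \right)} = -12 - 6 R$ ($T{\left(R \right)} = - 3 \left(\left(4 + R\right) + R\right) = - 3 \left(4 + 2 R\right) = -12 - 6 R$)
$w{\left(U \right)} = -40$ ($w{\left(U \right)} = 3 - 43 = -40$)
$c{\left(D \right)} = -31 + 4 D$ ($c{\left(D \right)} = \left(4 D - 42\right) + 11 = \left(-42 + 4 D\right) + 11 = -31 + 4 D$)
$\frac{c{\left(F \right)} + w{\left(-10 \right)}}{4575 + 2707} = \frac{\left(-31 + 4 \cdot 8\right) - 40}{4575 + 2707} = \frac{\left(-31 + 32\right) - 40}{7282} = \left(1 - 40\right) \frac{1}{7282} = \left(-39\right) \frac{1}{7282} = - \frac{39}{7282}$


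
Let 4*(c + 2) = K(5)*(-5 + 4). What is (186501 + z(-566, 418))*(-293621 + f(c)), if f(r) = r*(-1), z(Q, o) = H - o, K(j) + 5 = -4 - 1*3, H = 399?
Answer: -54755217804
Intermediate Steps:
K(j) = -12 (K(j) = -5 + (-4 - 1*3) = -5 + (-4 - 3) = -5 - 7 = -12)
z(Q, o) = 399 - o
c = 1 (c = -2 + (-12*(-5 + 4))/4 = -2 + (-12*(-1))/4 = -2 + (1/4)*12 = -2 + 3 = 1)
f(r) = -r
(186501 + z(-566, 418))*(-293621 + f(c)) = (186501 + (399 - 1*418))*(-293621 - 1*1) = (186501 + (399 - 418))*(-293621 - 1) = (186501 - 19)*(-293622) = 186482*(-293622) = -54755217804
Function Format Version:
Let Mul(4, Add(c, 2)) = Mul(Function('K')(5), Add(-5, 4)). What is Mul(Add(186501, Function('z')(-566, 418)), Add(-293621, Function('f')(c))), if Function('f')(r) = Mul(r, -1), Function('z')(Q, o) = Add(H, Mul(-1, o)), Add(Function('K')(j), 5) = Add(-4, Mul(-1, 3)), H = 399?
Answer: -54755217804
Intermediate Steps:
Function('K')(j) = -12 (Function('K')(j) = Add(-5, Add(-4, Mul(-1, 3))) = Add(-5, Add(-4, -3)) = Add(-5, -7) = -12)
Function('z')(Q, o) = Add(399, Mul(-1, o))
c = 1 (c = Add(-2, Mul(Rational(1, 4), Mul(-12, Add(-5, 4)))) = Add(-2, Mul(Rational(1, 4), Mul(-12, -1))) = Add(-2, Mul(Rational(1, 4), 12)) = Add(-2, 3) = 1)
Function('f')(r) = Mul(-1, r)
Mul(Add(186501, Function('z')(-566, 418)), Add(-293621, Function('f')(c))) = Mul(Add(186501, Add(399, Mul(-1, 418))), Add(-293621, Mul(-1, 1))) = Mul(Add(186501, Add(399, -418)), Add(-293621, -1)) = Mul(Add(186501, -19), -293622) = Mul(186482, -293622) = -54755217804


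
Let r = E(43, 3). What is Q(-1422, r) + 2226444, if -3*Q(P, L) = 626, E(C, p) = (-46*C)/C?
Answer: 6678706/3 ≈ 2.2262e+6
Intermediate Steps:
E(C, p) = -46
r = -46
Q(P, L) = -626/3 (Q(P, L) = -⅓*626 = -626/3)
Q(-1422, r) + 2226444 = -626/3 + 2226444 = 6678706/3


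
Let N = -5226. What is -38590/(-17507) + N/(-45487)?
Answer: 142064224/61256993 ≈ 2.3192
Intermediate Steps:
-38590/(-17507) + N/(-45487) = -38590/(-17507) - 5226/(-45487) = -38590*(-1/17507) - 5226*(-1/45487) = 38590/17507 + 402/3499 = 142064224/61256993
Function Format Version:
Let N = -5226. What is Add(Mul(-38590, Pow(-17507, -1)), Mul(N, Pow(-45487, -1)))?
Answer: Rational(142064224, 61256993) ≈ 2.3192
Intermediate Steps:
Add(Mul(-38590, Pow(-17507, -1)), Mul(N, Pow(-45487, -1))) = Add(Mul(-38590, Pow(-17507, -1)), Mul(-5226, Pow(-45487, -1))) = Add(Mul(-38590, Rational(-1, 17507)), Mul(-5226, Rational(-1, 45487))) = Add(Rational(38590, 17507), Rational(402, 3499)) = Rational(142064224, 61256993)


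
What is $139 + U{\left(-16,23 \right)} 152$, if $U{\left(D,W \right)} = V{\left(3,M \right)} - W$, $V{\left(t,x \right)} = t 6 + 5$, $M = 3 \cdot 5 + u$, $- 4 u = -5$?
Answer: $139$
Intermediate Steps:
$u = \frac{5}{4}$ ($u = \left(- \frac{1}{4}\right) \left(-5\right) = \frac{5}{4} \approx 1.25$)
$M = \frac{65}{4}$ ($M = 3 \cdot 5 + \frac{5}{4} = 15 + \frac{5}{4} = \frac{65}{4} \approx 16.25$)
$V{\left(t,x \right)} = 5 + 6 t$ ($V{\left(t,x \right)} = 6 t + 5 = 5 + 6 t$)
$U{\left(D,W \right)} = 23 - W$ ($U{\left(D,W \right)} = \left(5 + 6 \cdot 3\right) - W = \left(5 + 18\right) - W = 23 - W$)
$139 + U{\left(-16,23 \right)} 152 = 139 + \left(23 - 23\right) 152 = 139 + 0 \cdot 152 = 139 + 0 = 139$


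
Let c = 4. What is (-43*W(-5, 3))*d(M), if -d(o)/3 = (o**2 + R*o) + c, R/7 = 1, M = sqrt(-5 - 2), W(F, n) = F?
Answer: 1935 - 4515*I*sqrt(7) ≈ 1935.0 - 11946.0*I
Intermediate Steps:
M = I*sqrt(7) (M = sqrt(-7) = I*sqrt(7) ≈ 2.6458*I)
R = 7 (R = 7*1 = 7)
d(o) = -12 - 21*o - 3*o**2 (d(o) = -3*((o**2 + 7*o) + 4) = -3*(4 + o**2 + 7*o) = -12 - 21*o - 3*o**2)
(-43*W(-5, 3))*d(M) = (-43*(-5))*(-12 - 21*I*sqrt(7) - 3*(I*sqrt(7))**2) = 215*(-12 - 21*I*sqrt(7) - 3*(-7)) = 215*(-12 - 21*I*sqrt(7) + 21) = 215*(9 - 21*I*sqrt(7)) = 1935 - 4515*I*sqrt(7)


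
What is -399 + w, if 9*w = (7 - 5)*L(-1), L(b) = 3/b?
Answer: -1199/3 ≈ -399.67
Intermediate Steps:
w = -2/3 (w = ((7 - 5)*(3/(-1)))/9 = (2*(3*(-1)))/9 = (2*(-3))/9 = (1/9)*(-6) = -2/3 ≈ -0.66667)
-399 + w = -399 - 2/3 = -1199/3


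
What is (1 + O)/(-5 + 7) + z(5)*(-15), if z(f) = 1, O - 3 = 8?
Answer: -9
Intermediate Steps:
O = 11 (O = 3 + 8 = 11)
(1 + O)/(-5 + 7) + z(5)*(-15) = (1 + 11)/(-5 + 7) + 1*(-15) = 12/2 - 15 = 12*(½) - 15 = 6 - 15 = -9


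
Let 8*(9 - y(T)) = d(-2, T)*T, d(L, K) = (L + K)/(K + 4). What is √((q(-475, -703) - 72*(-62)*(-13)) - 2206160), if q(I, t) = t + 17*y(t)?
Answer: I*√1965900500998/932 ≈ 1504.4*I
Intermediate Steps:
d(L, K) = (K + L)/(4 + K)
y(T) = 9 - T*(-2 + T)/(8*(4 + T)) (y(T) = 9 - (T - 2)/(4 + T)*T/8 = 9 - (-2 + T)/(4 + T)*T/8 = 9 - T*(-2 + T)/(8*(4 + T)))
q(I, t) = t + 17*(288 - t² + 74*t)/(8*(4 + t)) (q(I, t) = t + 17*((288 - t² + 74*t)/(8*(4 + t))) = t + 17*(288 - t² + 74*t)/(8*(4 + t)))
√((q(-475, -703) - 72*(-62)*(-13)) - 2206160) = √((3*(1632 - 3*(-703)² + 430*(-703))/(8*(4 - 703)) - 72*(-62)*(-13)) - 2206160) = √(((3/8)*(1632 - 3*494209 - 302290)/(-699) - (-4464)*(-13)) - 2206160) = √(((3/8)*(-1/699)*(1632 - 1482627 - 302290) - 1*58032) - 2206160) = √(((3/8)*(-1/699)*(-1783285) - 58032) - 2206160) = √((1783285/1864 - 58032) - 2206160) = √(-106388363/1864 - 2206160) = √(-4218670603/1864) = I*√1965900500998/932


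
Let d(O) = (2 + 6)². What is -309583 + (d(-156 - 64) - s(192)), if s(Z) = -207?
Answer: -309312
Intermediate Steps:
d(O) = 64 (d(O) = 8² = 64)
-309583 + (d(-156 - 64) - s(192)) = -309583 + (64 - 1*(-207)) = -309583 + (64 + 207) = -309583 + 271 = -309312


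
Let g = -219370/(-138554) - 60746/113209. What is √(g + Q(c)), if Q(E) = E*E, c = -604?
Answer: √4210846949469598673287/107435341 ≈ 604.00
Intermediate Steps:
g = 8209028523/7842779893 (g = -219370*(-1/138554) - 60746*1/113209 = 109685/69277 - 60746/113209 = 8209028523/7842779893 ≈ 1.0467)
Q(E) = E²
√(g + Q(c)) = √(8209028523/7842779893 + (-604)²) = √(8209028523/7842779893 + 364816) = √(2861179798473211/7842779893) = √4210846949469598673287/107435341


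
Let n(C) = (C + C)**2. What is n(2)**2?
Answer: 256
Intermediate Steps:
n(C) = 4*C**2 (n(C) = (2*C)**2 = 4*C**2)
n(2)**2 = (4*2**2)**2 = (4*4)**2 = 16**2 = 256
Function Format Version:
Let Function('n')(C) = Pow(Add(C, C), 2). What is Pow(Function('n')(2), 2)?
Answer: 256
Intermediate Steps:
Function('n')(C) = Mul(4, Pow(C, 2)) (Function('n')(C) = Pow(Mul(2, C), 2) = Mul(4, Pow(C, 2)))
Pow(Function('n')(2), 2) = Pow(Mul(4, Pow(2, 2)), 2) = Pow(Mul(4, 4), 2) = Pow(16, 2) = 256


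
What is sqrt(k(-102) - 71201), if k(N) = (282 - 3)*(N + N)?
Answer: I*sqrt(128117) ≈ 357.93*I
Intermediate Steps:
k(N) = 558*N (k(N) = 279*(2*N) = 558*N)
sqrt(k(-102) - 71201) = sqrt(558*(-102) - 71201) = sqrt(-56916 - 71201) = sqrt(-128117) = I*sqrt(128117)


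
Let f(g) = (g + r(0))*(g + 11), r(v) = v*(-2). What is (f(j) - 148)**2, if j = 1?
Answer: 18496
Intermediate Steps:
r(v) = -2*v
f(g) = g*(11 + g) (f(g) = (g - 2*0)*(g + 11) = (g + 0)*(11 + g) = g*(11 + g))
(f(j) - 148)**2 = (1*(11 + 1) - 148)**2 = (1*12 - 148)**2 = (12 - 148)**2 = (-136)**2 = 18496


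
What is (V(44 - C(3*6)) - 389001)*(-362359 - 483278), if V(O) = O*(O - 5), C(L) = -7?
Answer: 326969774235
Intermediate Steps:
V(O) = O*(-5 + O)
(V(44 - C(3*6)) - 389001)*(-362359 - 483278) = ((44 - 1*(-7))*(-5 + (44 - 1*(-7))) - 389001)*(-362359 - 483278) = ((44 + 7)*(-5 + (44 + 7)) - 389001)*(-845637) = (51*(-5 + 51) - 389001)*(-845637) = (51*46 - 389001)*(-845637) = (2346 - 389001)*(-845637) = -386655*(-845637) = 326969774235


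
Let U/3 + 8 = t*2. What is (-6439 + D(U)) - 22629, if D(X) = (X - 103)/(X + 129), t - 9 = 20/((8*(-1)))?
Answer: -523235/18 ≈ -29069.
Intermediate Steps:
t = 13/2 (t = 9 + 20/((8*(-1))) = 9 + 20/(-8) = 9 + 20*(-⅛) = 9 - 5/2 = 13/2 ≈ 6.5000)
U = 15 (U = -24 + 3*((13/2)*2) = -24 + 3*13 = -24 + 39 = 15)
D(X) = (-103 + X)/(129 + X)
(-6439 + D(U)) - 22629 = (-6439 + (-103 + 15)/(129 + 15)) - 22629 = (-6439 - 88/144) - 22629 = (-6439 + (1/144)*(-88)) - 22629 = (-6439 - 11/18) - 22629 = -115913/18 - 22629 = -523235/18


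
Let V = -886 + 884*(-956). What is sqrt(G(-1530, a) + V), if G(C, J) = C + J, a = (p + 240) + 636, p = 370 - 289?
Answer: I*sqrt(846563) ≈ 920.09*I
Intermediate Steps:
p = 81
a = 957 (a = (81 + 240) + 636 = 321 + 636 = 957)
V = -845990 (V = -886 - 845104 = -845990)
sqrt(G(-1530, a) + V) = sqrt((-1530 + 957) - 845990) = sqrt(-573 - 845990) = sqrt(-846563) = I*sqrt(846563)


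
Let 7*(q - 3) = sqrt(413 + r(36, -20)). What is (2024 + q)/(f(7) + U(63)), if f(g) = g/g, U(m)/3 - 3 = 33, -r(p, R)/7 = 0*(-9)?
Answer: 2027/109 + sqrt(413)/763 ≈ 18.623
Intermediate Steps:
r(p, R) = 0 (r(p, R) = -0*(-9) = -7*0 = 0)
U(m) = 108 (U(m) = 9 + 3*33 = 9 + 99 = 108)
f(g) = 1
q = 3 + sqrt(413)/7 (q = 3 + sqrt(413 + 0)/7 = 3 + sqrt(413)/7 ≈ 5.9032)
(2024 + q)/(f(7) + U(63)) = (2024 + (3 + sqrt(413)/7))/(1 + 108) = (2027 + sqrt(413)/7)/109 = (2027 + sqrt(413)/7)*(1/109) = 2027/109 + sqrt(413)/763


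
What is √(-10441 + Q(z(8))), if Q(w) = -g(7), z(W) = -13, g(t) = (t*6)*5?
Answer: I*√10651 ≈ 103.2*I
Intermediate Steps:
g(t) = 30*t (g(t) = (6*t)*5 = 30*t)
Q(w) = -210 (Q(w) = -30*7 = -1*210 = -210)
√(-10441 + Q(z(8))) = √(-10441 - 210) = √(-10651) = I*√10651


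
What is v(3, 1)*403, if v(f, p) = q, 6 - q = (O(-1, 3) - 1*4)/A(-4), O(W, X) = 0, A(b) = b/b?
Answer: 4030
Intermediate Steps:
A(b) = 1
q = 10 (q = 6 - (0 - 1*4)/1 = 6 - (0 - 4) = 6 - (-4) = 6 - 1*(-4) = 6 + 4 = 10)
v(f, p) = 10
v(3, 1)*403 = 10*403 = 4030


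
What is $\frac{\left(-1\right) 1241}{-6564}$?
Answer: $\frac{1241}{6564} \approx 0.18906$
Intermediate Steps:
$\frac{\left(-1\right) 1241}{-6564} = \left(-1241\right) \left(- \frac{1}{6564}\right) = \frac{1241}{6564}$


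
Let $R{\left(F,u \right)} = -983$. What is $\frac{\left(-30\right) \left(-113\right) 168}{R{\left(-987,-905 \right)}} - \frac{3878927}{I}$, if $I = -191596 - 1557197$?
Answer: $- \frac{992159604119}{1719063519} \approx -577.15$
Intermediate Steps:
$I = -1748793$
$\frac{\left(-30\right) \left(-113\right) 168}{R{\left(-987,-905 \right)}} - \frac{3878927}{I} = \frac{\left(-30\right) \left(-113\right) 168}{-983} - \frac{3878927}{-1748793} = 3390 \cdot 168 \left(- \frac{1}{983}\right) - - \frac{3878927}{1748793} = 569520 \left(- \frac{1}{983}\right) + \frac{3878927}{1748793} = - \frac{569520}{983} + \frac{3878927}{1748793} = - \frac{992159604119}{1719063519}$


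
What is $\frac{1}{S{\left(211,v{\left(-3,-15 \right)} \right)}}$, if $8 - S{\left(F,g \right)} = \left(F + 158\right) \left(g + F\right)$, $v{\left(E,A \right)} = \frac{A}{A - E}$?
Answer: $- \frac{4}{313249} \approx -1.2769 \cdot 10^{-5}$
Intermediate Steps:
$S{\left(F,g \right)} = 8 - \left(158 + F\right) \left(F + g\right)$ ($S{\left(F,g \right)} = 8 - \left(F + 158\right) \left(g + F\right) = 8 - \left(158 + F\right) \left(F + g\right)$)
$\frac{1}{S{\left(211,v{\left(-3,-15 \right)} \right)}} = \frac{1}{8 - 211^{2} - 33338 - 158 \left(- \frac{15}{-15 - -3}\right) - 211 \left(- \frac{15}{-15 - -3}\right)} = \frac{1}{8 - 44521 - 33338 - 158 \left(- \frac{15}{-15 + 3}\right) - 211 \left(- \frac{15}{-15 + 3}\right)} = \frac{1}{8 - 44521 - 33338 - 158 \left(- \frac{15}{-12}\right) - 211 \left(- \frac{15}{-12}\right)} = \frac{1}{8 - 44521 - 33338 - 158 \left(\left(-15\right) \left(- \frac{1}{12}\right)\right) - 211 \left(\left(-15\right) \left(- \frac{1}{12}\right)\right)} = \frac{1}{8 - 44521 - 33338 - \frac{395}{2} - 211 \cdot \frac{5}{4}} = \frac{1}{8 - 44521 - 33338 - \frac{395}{2} - \frac{1055}{4}} = \frac{1}{- \frac{313249}{4}} = - \frac{4}{313249}$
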